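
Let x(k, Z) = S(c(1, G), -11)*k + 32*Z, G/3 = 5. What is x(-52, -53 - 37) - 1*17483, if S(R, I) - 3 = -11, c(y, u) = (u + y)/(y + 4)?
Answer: -19947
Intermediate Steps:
G = 15 (G = 3*5 = 15)
c(y, u) = (u + y)/(4 + y)
S(R, I) = -8 (S(R, I) = 3 - 11 = -8)
x(k, Z) = -8*k + 32*Z
x(-52, -53 - 37) - 1*17483 = (-8*(-52) + 32*(-53 - 37)) - 1*17483 = (416 + 32*(-90)) - 17483 = (416 - 2880) - 17483 = -2464 - 17483 = -19947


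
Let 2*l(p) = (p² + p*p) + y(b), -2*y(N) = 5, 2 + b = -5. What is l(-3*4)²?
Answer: 326041/16 ≈ 20378.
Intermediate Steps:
b = -7 (b = -2 - 5 = -7)
y(N) = -5/2 (y(N) = -½*5 = -5/2)
l(p) = -5/4 + p² (l(p) = ((p² + p*p) - 5/2)/2 = ((p² + p²) - 5/2)/2 = (2*p² - 5/2)/2 = (-5/2 + 2*p²)/2 = -5/4 + p²)
l(-3*4)² = (-5/4 + (-3*4)²)² = (-5/4 + (-12)²)² = (-5/4 + 144)² = (571/4)² = 326041/16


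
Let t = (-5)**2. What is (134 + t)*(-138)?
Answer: -21942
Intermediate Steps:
t = 25
(134 + t)*(-138) = (134 + 25)*(-138) = 159*(-138) = -21942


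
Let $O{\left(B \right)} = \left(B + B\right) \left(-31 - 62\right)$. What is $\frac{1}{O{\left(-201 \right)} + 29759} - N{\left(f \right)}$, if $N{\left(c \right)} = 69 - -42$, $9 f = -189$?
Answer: $- \frac{7453094}{67145} \approx -111.0$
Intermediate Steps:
$f = -21$ ($f = \frac{1}{9} \left(-189\right) = -21$)
$N{\left(c \right)} = 111$ ($N{\left(c \right)} = 69 + 42 = 111$)
$O{\left(B \right)} = - 186 B$ ($O{\left(B \right)} = 2 B \left(-93\right) = - 186 B$)
$\frac{1}{O{\left(-201 \right)} + 29759} - N{\left(f \right)} = \frac{1}{\left(-186\right) \left(-201\right) + 29759} - 111 = \frac{1}{37386 + 29759} - 111 = \frac{1}{67145} - 111 = - \frac{7453094}{67145}$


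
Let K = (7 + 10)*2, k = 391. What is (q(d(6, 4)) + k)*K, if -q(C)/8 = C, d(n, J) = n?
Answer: 11662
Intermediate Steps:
q(C) = -8*C
K = 34 (K = 17*2 = 34)
(q(d(6, 4)) + k)*K = (-8*6 + 391)*34 = (-48 + 391)*34 = 343*34 = 11662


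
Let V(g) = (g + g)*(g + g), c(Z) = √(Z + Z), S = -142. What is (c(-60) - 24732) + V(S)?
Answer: 55924 + 2*I*√30 ≈ 55924.0 + 10.954*I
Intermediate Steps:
c(Z) = √2*√Z (c(Z) = √(2*Z) = √2*√Z)
V(g) = 4*g² (V(g) = (2*g)*(2*g) = 4*g²)
(c(-60) - 24732) + V(S) = (√2*√(-60) - 24732) + 4*(-142)² = (√2*(2*I*√15) - 24732) + 4*20164 = (2*I*√30 - 24732) + 80656 = (-24732 + 2*I*√30) + 80656 = 55924 + 2*I*√30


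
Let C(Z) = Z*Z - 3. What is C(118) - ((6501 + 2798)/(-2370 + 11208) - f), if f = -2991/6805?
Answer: 837155281237/60142590 ≈ 13920.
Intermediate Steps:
f = -2991/6805 (f = -2991*1/6805 = -2991/6805 ≈ -0.43953)
C(Z) = -3 + Z² (C(Z) = Z² - 3 = -3 + Z²)
C(118) - ((6501 + 2798)/(-2370 + 11208) - f) = (-3 + 118²) - ((6501 + 2798)/(-2370 + 11208) - 1*(-2991/6805)) = (-3 + 13924) - (9299/8838 + 2991/6805) = 13921 - (9299*(1/8838) + 2991/6805) = 13921 - (9299/8838 + 2991/6805) = 13921 - 1*89714153/60142590 = 13921 - 89714153/60142590 = 837155281237/60142590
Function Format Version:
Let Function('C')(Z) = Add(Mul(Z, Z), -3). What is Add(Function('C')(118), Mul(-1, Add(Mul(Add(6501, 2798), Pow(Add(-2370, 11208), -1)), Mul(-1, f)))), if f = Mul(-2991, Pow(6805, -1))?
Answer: Rational(837155281237, 60142590) ≈ 13920.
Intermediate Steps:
f = Rational(-2991, 6805) (f = Mul(-2991, Rational(1, 6805)) = Rational(-2991, 6805) ≈ -0.43953)
Function('C')(Z) = Add(-3, Pow(Z, 2)) (Function('C')(Z) = Add(Pow(Z, 2), -3) = Add(-3, Pow(Z, 2)))
Add(Function('C')(118), Mul(-1, Add(Mul(Add(6501, 2798), Pow(Add(-2370, 11208), -1)), Mul(-1, f)))) = Add(Add(-3, Pow(118, 2)), Mul(-1, Add(Mul(Add(6501, 2798), Pow(Add(-2370, 11208), -1)), Mul(-1, Rational(-2991, 6805))))) = Add(Add(-3, 13924), Mul(-1, Add(Mul(9299, Pow(8838, -1)), Rational(2991, 6805)))) = Add(13921, Mul(-1, Add(Mul(9299, Rational(1, 8838)), Rational(2991, 6805)))) = Add(13921, Mul(-1, Add(Rational(9299, 8838), Rational(2991, 6805)))) = Add(13921, Mul(-1, Rational(89714153, 60142590))) = Add(13921, Rational(-89714153, 60142590)) = Rational(837155281237, 60142590)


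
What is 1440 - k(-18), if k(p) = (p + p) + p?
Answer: 1494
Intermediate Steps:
k(p) = 3*p (k(p) = 2*p + p = 3*p)
1440 - k(-18) = 1440 - 3*(-18) = 1440 - 1*(-54) = 1440 + 54 = 1494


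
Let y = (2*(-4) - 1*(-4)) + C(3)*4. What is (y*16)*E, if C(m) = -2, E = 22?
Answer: -4224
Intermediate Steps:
y = -12 (y = (2*(-4) - 1*(-4)) - 2*4 = (-8 + 4) - 8 = -4 - 8 = -12)
(y*16)*E = -12*16*22 = -192*22 = -4224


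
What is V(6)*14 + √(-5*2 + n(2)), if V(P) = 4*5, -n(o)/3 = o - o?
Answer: 280 + I*√10 ≈ 280.0 + 3.1623*I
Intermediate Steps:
n(o) = 0 (n(o) = -3*(o - o) = -3*0 = 0)
V(P) = 20
V(6)*14 + √(-5*2 + n(2)) = 20*14 + √(-5*2 + 0) = 280 + √(-10 + 0) = 280 + √(-10) = 280 + I*√10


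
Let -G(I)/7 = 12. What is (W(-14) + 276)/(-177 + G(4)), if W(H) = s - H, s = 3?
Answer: -293/261 ≈ -1.1226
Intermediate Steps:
G(I) = -84 (G(I) = -7*12 = -84)
W(H) = 3 - H
(W(-14) + 276)/(-177 + G(4)) = ((3 - 1*(-14)) + 276)/(-177 - 84) = ((3 + 14) + 276)/(-261) = (17 + 276)*(-1/261) = 293*(-1/261) = -293/261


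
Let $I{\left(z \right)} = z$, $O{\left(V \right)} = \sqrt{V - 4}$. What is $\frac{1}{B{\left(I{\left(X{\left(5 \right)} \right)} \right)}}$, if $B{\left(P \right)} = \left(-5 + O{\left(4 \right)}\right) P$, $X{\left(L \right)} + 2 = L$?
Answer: $- \frac{1}{15} \approx -0.066667$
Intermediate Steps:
$O{\left(V \right)} = \sqrt{-4 + V}$
$X{\left(L \right)} = -2 + L$
$B{\left(P \right)} = - 5 P$ ($B{\left(P \right)} = \left(-5 + \sqrt{-4 + 4}\right) P = \left(-5 + \sqrt{0}\right) P = \left(-5 + 0\right) P = - 5 P$)
$\frac{1}{B{\left(I{\left(X{\left(5 \right)} \right)} \right)}} = \frac{1}{\left(-5\right) \left(-2 + 5\right)} = \frac{1}{\left(-5\right) 3} = \frac{1}{-15} = - \frac{1}{15}$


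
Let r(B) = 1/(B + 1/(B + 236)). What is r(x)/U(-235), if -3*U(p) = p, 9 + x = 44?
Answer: 271/743070 ≈ 0.00036470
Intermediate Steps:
x = 35 (x = -9 + 44 = 35)
U(p) = -p/3
r(B) = 1/(B + 1/(236 + B))
r(x)/U(-235) = ((236 + 35)/(1 + 35² + 236*35))/((-⅓*(-235))) = (271/(1 + 1225 + 8260))/(235/3) = (271/9486)*(3/235) = 271/743070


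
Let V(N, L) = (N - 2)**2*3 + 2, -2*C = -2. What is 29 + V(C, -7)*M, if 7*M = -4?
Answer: 183/7 ≈ 26.143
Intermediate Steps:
C = 1 (C = -1/2*(-2) = 1)
M = -4/7 (M = (1/7)*(-4) = -4/7 ≈ -0.57143)
V(N, L) = 2 + 3*(-2 + N)**2 (V(N, L) = (-2 + N)**2*3 + 2 = 3*(-2 + N)**2 + 2 = 2 + 3*(-2 + N)**2)
29 + V(C, -7)*M = 29 + (2 + 3*(-2 + 1)**2)*(-4/7) = 29 + (2 + 3*(-1)**2)*(-4/7) = 29 + (2 + 3*1)*(-4/7) = 29 + (2 + 3)*(-4/7) = 29 + 5*(-4/7) = 29 - 20/7 = 183/7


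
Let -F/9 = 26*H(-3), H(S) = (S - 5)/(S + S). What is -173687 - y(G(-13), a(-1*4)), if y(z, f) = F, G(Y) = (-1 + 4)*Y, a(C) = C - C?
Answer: -173375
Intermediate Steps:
a(C) = 0
G(Y) = 3*Y
H(S) = (-5 + S)/(2*S) (H(S) = (-5 + S)/((2*S)) = (-5 + S)*(1/(2*S)) = (-5 + S)/(2*S))
F = -312 (F = -234*(½)*(-5 - 3)/(-3) = -234*(½)*(-⅓)*(-8) = -234*4/3 = -9*104/3 = -312)
y(z, f) = -312
-173687 - y(G(-13), a(-1*4)) = -173687 - 1*(-312) = -173687 + 312 = -173375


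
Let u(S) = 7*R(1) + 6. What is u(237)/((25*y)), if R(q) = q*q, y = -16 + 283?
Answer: 13/6675 ≈ 0.0019476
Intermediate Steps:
y = 267
R(q) = q**2
u(S) = 13 (u(S) = 7*1**2 + 6 = 7*1 + 6 = 7 + 6 = 13)
u(237)/((25*y)) = 13/((25*267)) = 13/6675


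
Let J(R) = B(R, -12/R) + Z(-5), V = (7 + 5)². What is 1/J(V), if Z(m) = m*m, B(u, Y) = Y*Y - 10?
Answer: 144/2161 ≈ 0.066636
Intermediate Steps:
V = 144 (V = 12² = 144)
B(u, Y) = -10 + Y² (B(u, Y) = Y² - 10 = -10 + Y²)
Z(m) = m²
J(R) = 15 + 144/R² (J(R) = (-10 + (-12/R)²) + (-5)² = (-10 + 144/R²) + 25 = 15 + 144/R²)
1/J(V) = 1/(15 + 144/144²) = 1/(15 + 144*(1/20736)) = 1/(15 + 1/144) = 1/(2161/144) = 144/2161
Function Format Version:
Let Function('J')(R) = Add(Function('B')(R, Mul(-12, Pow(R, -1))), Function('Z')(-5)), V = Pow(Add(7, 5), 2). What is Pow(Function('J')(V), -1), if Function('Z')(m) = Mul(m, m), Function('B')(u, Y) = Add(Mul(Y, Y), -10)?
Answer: Rational(144, 2161) ≈ 0.066636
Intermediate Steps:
V = 144 (V = Pow(12, 2) = 144)
Function('B')(u, Y) = Add(-10, Pow(Y, 2)) (Function('B')(u, Y) = Add(Pow(Y, 2), -10) = Add(-10, Pow(Y, 2)))
Function('Z')(m) = Pow(m, 2)
Function('J')(R) = Add(15, Mul(144, Pow(R, -2))) (Function('J')(R) = Add(Add(-10, Pow(Mul(-12, Pow(R, -1)), 2)), Pow(-5, 2)) = Add(Add(-10, Mul(144, Pow(R, -2))), 25) = Add(15, Mul(144, Pow(R, -2))))
Pow(Function('J')(V), -1) = Pow(Add(15, Mul(144, Pow(144, -2))), -1) = Pow(Add(15, Mul(144, Rational(1, 20736))), -1) = Pow(Add(15, Rational(1, 144)), -1) = Pow(Rational(2161, 144), -1) = Rational(144, 2161)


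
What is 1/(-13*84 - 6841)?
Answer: -1/7933 ≈ -0.00012606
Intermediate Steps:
1/(-13*84 - 6841) = 1/(-1092 - 6841) = 1/(-7933) = -1/7933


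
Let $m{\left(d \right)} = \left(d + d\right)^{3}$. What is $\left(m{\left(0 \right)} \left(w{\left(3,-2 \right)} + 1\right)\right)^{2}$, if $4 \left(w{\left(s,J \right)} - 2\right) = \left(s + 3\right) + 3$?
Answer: $0$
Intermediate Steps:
$w{\left(s,J \right)} = \frac{7}{2} + \frac{s}{4}$ ($w{\left(s,J \right)} = 2 + \frac{\left(s + 3\right) + 3}{4} = 2 + \frac{\left(3 + s\right) + 3}{4} = 2 + \frac{6 + s}{4} = 2 + \left(\frac{3}{2} + \frac{s}{4}\right) = \frac{7}{2} + \frac{s}{4}$)
$m{\left(d \right)} = 8 d^{3}$ ($m{\left(d \right)} = \left(2 d\right)^{3} = 8 d^{3}$)
$\left(m{\left(0 \right)} \left(w{\left(3,-2 \right)} + 1\right)\right)^{2} = \left(8 \cdot 0^{3} \left(\left(\frac{7}{2} + \frac{1}{4} \cdot 3\right) + 1\right)\right)^{2} = \left(8 \cdot 0 \left(\left(\frac{7}{2} + \frac{3}{4}\right) + 1\right)\right)^{2} = \left(0 \left(\frac{17}{4} + 1\right)\right)^{2} = \left(0 \cdot \frac{21}{4}\right)^{2} = 0^{2} = 0$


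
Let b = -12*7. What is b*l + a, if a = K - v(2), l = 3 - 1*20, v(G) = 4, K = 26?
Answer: 1450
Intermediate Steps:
b = -84
l = -17 (l = 3 - 20 = -17)
a = 22 (a = 26 - 1*4 = 26 - 4 = 22)
b*l + a = -84*(-17) + 22 = 1428 + 22 = 1450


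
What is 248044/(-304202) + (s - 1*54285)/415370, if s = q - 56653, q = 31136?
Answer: -31826491071/31589096185 ≈ -1.0075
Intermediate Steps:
s = -25517 (s = 31136 - 56653 = -25517)
248044/(-304202) + (s - 1*54285)/415370 = 248044/(-304202) + (-25517 - 1*54285)/415370 = 248044*(-1/304202) + (-25517 - 54285)*(1/415370) = -124022/152101 - 79802*1/415370 = -124022/152101 - 39901/207685 = -31826491071/31589096185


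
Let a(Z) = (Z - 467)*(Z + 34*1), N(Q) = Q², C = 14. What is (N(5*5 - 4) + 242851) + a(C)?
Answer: 221548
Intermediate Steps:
a(Z) = (-467 + Z)*(34 + Z) (a(Z) = (-467 + Z)*(Z + 34) = (-467 + Z)*(34 + Z))
(N(5*5 - 4) + 242851) + a(C) = ((5*5 - 4)² + 242851) + (-15878 + 14² - 433*14) = ((25 - 4)² + 242851) + (-15878 + 196 - 6062) = (21² + 242851) - 21744 = (441 + 242851) - 21744 = 243292 - 21744 = 221548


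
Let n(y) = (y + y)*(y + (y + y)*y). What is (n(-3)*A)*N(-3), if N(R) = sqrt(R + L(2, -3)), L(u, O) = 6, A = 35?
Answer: -3150*sqrt(3) ≈ -5456.0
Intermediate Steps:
N(R) = sqrt(6 + R) (N(R) = sqrt(R + 6) = sqrt(6 + R))
n(y) = 2*y*(y + 2*y**2) (n(y) = (2*y)*(y + (2*y)*y) = (2*y)*(y + 2*y**2) = 2*y*(y + 2*y**2))
(n(-3)*A)*N(-3) = (((-3)**2*(2 + 4*(-3)))*35)*sqrt(6 - 3) = ((9*(2 - 12))*35)*sqrt(3) = ((9*(-10))*35)*sqrt(3) = (-90*35)*sqrt(3) = -3150*sqrt(3)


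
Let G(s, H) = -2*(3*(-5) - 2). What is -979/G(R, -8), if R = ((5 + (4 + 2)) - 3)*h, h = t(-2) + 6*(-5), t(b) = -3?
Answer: -979/34 ≈ -28.794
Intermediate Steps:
h = -33 (h = -3 + 6*(-5) = -3 - 30 = -33)
R = -264 (R = ((5 + (4 + 2)) - 3)*(-33) = ((5 + 6) - 3)*(-33) = (11 - 3)*(-33) = 8*(-33) = -264)
G(s, H) = 34 (G(s, H) = -2*(-15 - 2) = -2*(-17) = 34)
-979/G(R, -8) = -979/34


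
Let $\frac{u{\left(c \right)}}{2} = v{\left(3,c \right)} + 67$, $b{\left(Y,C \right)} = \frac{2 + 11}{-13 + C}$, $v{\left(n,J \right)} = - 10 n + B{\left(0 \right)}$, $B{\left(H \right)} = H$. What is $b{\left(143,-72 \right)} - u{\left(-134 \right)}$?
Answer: $- \frac{6303}{85} \approx -74.153$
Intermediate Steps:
$v{\left(n,J \right)} = - 10 n$ ($v{\left(n,J \right)} = - 10 n + 0 = - 10 n$)
$b{\left(Y,C \right)} = \frac{13}{-13 + C}$
$u{\left(c \right)} = 74$ ($u{\left(c \right)} = 2 \left(\left(-10\right) 3 + 67\right) = 2 \left(-30 + 67\right) = 2 \cdot 37 = 74$)
$b{\left(143,-72 \right)} - u{\left(-134 \right)} = \frac{13}{-13 - 72} - 74 = \frac{13}{-85} - 74 = 13 \left(- \frac{1}{85}\right) - 74 = - \frac{13}{85} - 74 = - \frac{6303}{85}$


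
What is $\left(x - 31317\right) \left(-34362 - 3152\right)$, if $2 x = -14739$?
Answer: $1451285361$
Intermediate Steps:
$x = - \frac{14739}{2}$ ($x = \frac{1}{2} \left(-14739\right) = - \frac{14739}{2} \approx -7369.5$)
$\left(x - 31317\right) \left(-34362 - 3152\right) = \left(- \frac{14739}{2} - 31317\right) \left(-34362 - 3152\right) = \left(- \frac{77373}{2}\right) \left(-37514\right) = 1451285361$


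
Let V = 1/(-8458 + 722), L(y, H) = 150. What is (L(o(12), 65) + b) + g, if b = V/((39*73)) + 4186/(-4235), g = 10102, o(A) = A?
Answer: 136592239817299/13324757160 ≈ 10251.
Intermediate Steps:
V = -1/7736 (V = 1/(-7736) = -1/7736 ≈ -0.00012927)
b = -13170587021/13324757160 (b = -1/(7736*(39*73)) + 4186/(-4235) = -1/7736/2847 + 4186*(-1/4235) = -1/7736*1/2847 - 598/605 = -1/22024392 - 598/605 = -13170587021/13324757160 ≈ -0.98843)
(L(o(12), 65) + b) + g = (150 - 13170587021/13324757160) + 10102 = 1985542986979/13324757160 + 10102 = 136592239817299/13324757160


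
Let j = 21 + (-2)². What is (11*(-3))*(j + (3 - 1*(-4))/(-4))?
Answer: -3069/4 ≈ -767.25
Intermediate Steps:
j = 25 (j = 21 + 4 = 25)
(11*(-3))*(j + (3 - 1*(-4))/(-4)) = (11*(-3))*(25 + (3 - 1*(-4))/(-4)) = -33*(25 + (3 + 4)*(-¼)) = -33*(25 + 7*(-¼)) = -33*(25 - 7/4) = -33*93/4 = -3069/4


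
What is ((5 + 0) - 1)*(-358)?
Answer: -1432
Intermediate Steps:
((5 + 0) - 1)*(-358) = (5 - 1)*(-358) = 4*(-358) = -1432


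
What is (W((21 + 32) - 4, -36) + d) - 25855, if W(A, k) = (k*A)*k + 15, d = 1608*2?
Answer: 40880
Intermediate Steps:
d = 3216
W(A, k) = 15 + A*k² (W(A, k) = (A*k)*k + 15 = A*k² + 15 = 15 + A*k²)
(W((21 + 32) - 4, -36) + d) - 25855 = ((15 + ((21 + 32) - 4)*(-36)²) + 3216) - 25855 = ((15 + (53 - 4)*1296) + 3216) - 25855 = ((15 + 49*1296) + 3216) - 25855 = ((15 + 63504) + 3216) - 25855 = (63519 + 3216) - 25855 = 66735 - 25855 = 40880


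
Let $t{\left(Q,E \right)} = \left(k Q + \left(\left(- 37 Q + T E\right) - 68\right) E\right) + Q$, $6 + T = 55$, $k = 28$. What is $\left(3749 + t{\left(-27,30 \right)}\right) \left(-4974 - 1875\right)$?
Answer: $-513647604$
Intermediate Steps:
$T = 49$ ($T = -6 + 55 = 49$)
$t{\left(Q,E \right)} = 29 Q + E \left(-68 - 37 Q + 49 E\right)$ ($t{\left(Q,E \right)} = \left(28 Q + \left(\left(- 37 Q + 49 E\right) - 68\right) E\right) + Q = \left(28 Q + \left(-68 - 37 Q + 49 E\right) E\right) + Q = \left(28 Q + E \left(-68 - 37 Q + 49 E\right)\right) + Q = 29 Q + E \left(-68 - 37 Q + 49 E\right)$)
$\left(3749 + t{\left(-27,30 \right)}\right) \left(-4974 - 1875\right) = \left(3749 + \left(\left(-68\right) 30 + 29 \left(-27\right) + 49 \cdot 30^{2} - 1110 \left(-27\right)\right)\right) \left(-4974 - 1875\right) = \left(3749 + \left(-2040 - 783 + 49 \cdot 900 + 29970\right)\right) \left(-6849\right) = \left(3749 + \left(-2040 - 783 + 44100 + 29970\right)\right) \left(-6849\right) = \left(3749 + 71247\right) \left(-6849\right) = 74996 \left(-6849\right) = -513647604$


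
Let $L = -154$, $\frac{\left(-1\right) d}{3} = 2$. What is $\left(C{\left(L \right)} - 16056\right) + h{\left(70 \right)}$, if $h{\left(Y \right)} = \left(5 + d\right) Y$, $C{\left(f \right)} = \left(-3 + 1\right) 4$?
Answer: $-16134$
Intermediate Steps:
$d = -6$ ($d = \left(-3\right) 2 = -6$)
$C{\left(f \right)} = -8$ ($C{\left(f \right)} = \left(-2\right) 4 = -8$)
$h{\left(Y \right)} = - Y$ ($h{\left(Y \right)} = \left(5 - 6\right) Y = - Y$)
$\left(C{\left(L \right)} - 16056\right) + h{\left(70 \right)} = \left(-8 - 16056\right) - 70 = -16064 - 70 = -16134$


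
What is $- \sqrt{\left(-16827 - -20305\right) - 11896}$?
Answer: $- i \sqrt{8418} \approx - 91.75 i$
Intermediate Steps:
$- \sqrt{\left(-16827 - -20305\right) - 11896} = - \sqrt{\left(-16827 + 20305\right) - 11896} = - \sqrt{3478 - 11896} = - \sqrt{-8418} = - i \sqrt{8418}$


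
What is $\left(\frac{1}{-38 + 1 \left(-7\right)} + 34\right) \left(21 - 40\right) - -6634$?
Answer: $\frac{269479}{45} \approx 5988.4$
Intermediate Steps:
$\left(\frac{1}{-38 + 1 \left(-7\right)} + 34\right) \left(21 - 40\right) - -6634 = \left(\frac{1}{-38 - 7} + 34\right) \left(-19\right) + 6634 = \left(\frac{1}{-45} + 34\right) \left(-19\right) + 6634 = \left(- \frac{1}{45} + 34\right) \left(-19\right) + 6634 = \frac{1529}{45} \left(-19\right) + 6634 = - \frac{29051}{45} + 6634 = \frac{269479}{45}$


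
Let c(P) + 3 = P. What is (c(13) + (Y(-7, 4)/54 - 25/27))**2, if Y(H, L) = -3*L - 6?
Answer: 55696/729 ≈ 76.401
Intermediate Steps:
Y(H, L) = -6 - 3*L
c(P) = -3 + P
(c(13) + (Y(-7, 4)/54 - 25/27))**2 = ((-3 + 13) + ((-6 - 3*4)/54 - 25/27))**2 = (10 + ((-6 - 12)*(1/54) - 25*1/27))**2 = (10 + (-18*1/54 - 25/27))**2 = (10 + (-1/3 - 25/27))**2 = (10 - 34/27)**2 = (236/27)**2 = 55696/729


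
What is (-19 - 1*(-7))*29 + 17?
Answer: -331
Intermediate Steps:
(-19 - 1*(-7))*29 + 17 = (-19 + 7)*29 + 17 = -12*29 + 17 = -348 + 17 = -331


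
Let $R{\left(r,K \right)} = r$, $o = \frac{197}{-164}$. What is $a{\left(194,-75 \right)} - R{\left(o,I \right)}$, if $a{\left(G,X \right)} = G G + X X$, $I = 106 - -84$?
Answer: $\frac{7095001}{164} \approx 43262.0$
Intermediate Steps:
$I = 190$ ($I = 106 + 84 = 190$)
$a{\left(G,X \right)} = G^{2} + X^{2}$
$o = - \frac{197}{164}$ ($o = 197 \left(- \frac{1}{164}\right) = - \frac{197}{164} \approx -1.2012$)
$a{\left(194,-75 \right)} - R{\left(o,I \right)} = \left(194^{2} + \left(-75\right)^{2}\right) - - \frac{197}{164} = \left(37636 + 5625\right) + \frac{197}{164} = 43261 + \frac{197}{164} = \frac{7095001}{164}$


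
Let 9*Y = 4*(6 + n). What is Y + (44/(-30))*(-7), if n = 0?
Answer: 194/15 ≈ 12.933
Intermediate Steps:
Y = 8/3 (Y = (4*(6 + 0))/9 = (4*6)/9 = (⅑)*24 = 8/3 ≈ 2.6667)
Y + (44/(-30))*(-7) = 8/3 + (44/(-30))*(-7) = 8/3 + (44*(-1/30))*(-7) = 8/3 - 22/15*(-7) = 8/3 + 154/15 = 194/15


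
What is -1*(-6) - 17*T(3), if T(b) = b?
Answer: -45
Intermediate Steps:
-1*(-6) - 17*T(3) = -1*(-6) - 17*3 = 6 - 51 = -45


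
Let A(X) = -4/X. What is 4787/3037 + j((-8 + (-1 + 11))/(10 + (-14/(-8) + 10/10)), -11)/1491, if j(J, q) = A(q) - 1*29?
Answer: 3693092/2371897 ≈ 1.5570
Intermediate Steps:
j(J, q) = -29 - 4/q (j(J, q) = -4/q - 1*29 = -4/q - 29 = -29 - 4/q)
4787/3037 + j((-8 + (-1 + 11))/(10 + (-14/(-8) + 10/10)), -11)/1491 = 4787/3037 + (-29 - 4/(-11))/1491 = 4787*(1/3037) + (-29 - 4*(-1/11))*(1/1491) = 4787/3037 + (-29 + 4/11)*(1/1491) = 4787/3037 - 315/11*1/1491 = 4787/3037 - 15/781 = 3693092/2371897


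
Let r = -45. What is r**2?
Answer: 2025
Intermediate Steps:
r**2 = (-45)**2 = 2025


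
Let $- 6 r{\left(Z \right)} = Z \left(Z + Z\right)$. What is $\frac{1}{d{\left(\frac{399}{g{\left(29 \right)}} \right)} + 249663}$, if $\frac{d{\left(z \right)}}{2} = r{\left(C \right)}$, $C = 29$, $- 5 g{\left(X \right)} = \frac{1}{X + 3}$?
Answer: $\frac{3}{747307} \approx 4.0144 \cdot 10^{-6}$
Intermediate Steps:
$g{\left(X \right)} = - \frac{1}{5 \left(3 + X\right)}$ ($g{\left(X \right)} = - \frac{1}{5 \left(X + 3\right)} = - \frac{1}{5 \left(3 + X\right)}$)
$r{\left(Z \right)} = - \frac{Z^{2}}{3}$ ($r{\left(Z \right)} = - \frac{Z \left(Z + Z\right)}{6} = - \frac{Z 2 Z}{6} = - \frac{2 Z^{2}}{6} = - \frac{Z^{2}}{3}$)
$d{\left(z \right)} = - \frac{1682}{3}$ ($d{\left(z \right)} = 2 \left(- \frac{29^{2}}{3}\right) = 2 \left(\left(- \frac{1}{3}\right) 841\right) = 2 \left(- \frac{841}{3}\right) = - \frac{1682}{3}$)
$\frac{1}{d{\left(\frac{399}{g{\left(29 \right)}} \right)} + 249663} = \frac{1}{- \frac{1682}{3} + 249663} = \frac{1}{\frac{747307}{3}} = \frac{3}{747307}$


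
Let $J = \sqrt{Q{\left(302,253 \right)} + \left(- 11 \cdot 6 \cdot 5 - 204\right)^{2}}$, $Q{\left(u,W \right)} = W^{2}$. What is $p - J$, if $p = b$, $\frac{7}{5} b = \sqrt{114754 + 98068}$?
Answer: $- \sqrt{349165} + \frac{5 \sqrt{212822}}{7} \approx -261.38$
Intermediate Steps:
$b = \frac{5 \sqrt{212822}}{7}$ ($b = \frac{5 \sqrt{114754 + 98068}}{7} = \frac{5 \sqrt{212822}}{7} \approx 329.52$)
$p = \frac{5 \sqrt{212822}}{7} \approx 329.52$
$J = \sqrt{349165}$ ($J = \sqrt{253^{2} + \left(- 11 \cdot 6 \cdot 5 - 204\right)^{2}} = \sqrt{64009 + \left(\left(-11\right) 30 - 204\right)^{2}} = \sqrt{64009 + \left(-330 - 204\right)^{2}} = \sqrt{64009 + \left(-534\right)^{2}} = \sqrt{64009 + 285156} = \sqrt{349165} \approx 590.9$)
$p - J = \frac{5 \sqrt{212822}}{7} - \sqrt{349165} = - \sqrt{349165} + \frac{5 \sqrt{212822}}{7}$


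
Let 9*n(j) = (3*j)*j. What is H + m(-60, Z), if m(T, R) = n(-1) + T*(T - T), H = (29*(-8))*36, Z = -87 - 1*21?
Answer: -25055/3 ≈ -8351.7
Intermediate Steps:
Z = -108 (Z = -87 - 21 = -108)
H = -8352 (H = -232*36 = -8352)
n(j) = j**2/3 (n(j) = ((3*j)*j)/9 = (3*j**2)/9 = j**2/3)
m(T, R) = 1/3 (m(T, R) = (1/3)*(-1)**2 + T*(T - T) = (1/3)*1 + T*0 = 1/3 + 0 = 1/3)
H + m(-60, Z) = -8352 + 1/3 = -25055/3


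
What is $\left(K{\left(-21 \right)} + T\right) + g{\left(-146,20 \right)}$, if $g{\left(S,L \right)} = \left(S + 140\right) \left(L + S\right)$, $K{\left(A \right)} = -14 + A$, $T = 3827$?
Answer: $4548$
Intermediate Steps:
$g{\left(S,L \right)} = \left(140 + S\right) \left(L + S\right)$
$\left(K{\left(-21 \right)} + T\right) + g{\left(-146,20 \right)} = \left(\left(-14 - 21\right) + 3827\right) + \left(\left(-146\right)^{2} + 140 \cdot 20 + 140 \left(-146\right) + 20 \left(-146\right)\right) = \left(-35 + 3827\right) + \left(21316 + 2800 - 20440 - 2920\right) = 3792 + 756 = 4548$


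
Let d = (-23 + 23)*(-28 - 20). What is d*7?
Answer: 0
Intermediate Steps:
d = 0 (d = 0*(-48) = 0)
d*7 = 0*7 = 0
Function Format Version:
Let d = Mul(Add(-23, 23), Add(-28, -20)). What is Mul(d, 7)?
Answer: 0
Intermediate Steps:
d = 0 (d = Mul(0, -48) = 0)
Mul(d, 7) = Mul(0, 7) = 0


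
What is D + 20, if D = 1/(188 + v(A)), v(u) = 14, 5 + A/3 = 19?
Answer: 4041/202 ≈ 20.005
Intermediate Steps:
A = 42 (A = -15 + 3*19 = -15 + 57 = 42)
D = 1/202 (D = 1/(188 + 14) = 1/202 ≈ 0.0049505)
D + 20 = 1/202 + 20 = 4041/202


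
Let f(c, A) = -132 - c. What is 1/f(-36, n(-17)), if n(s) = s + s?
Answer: -1/96 ≈ -0.010417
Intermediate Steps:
n(s) = 2*s
1/f(-36, n(-17)) = 1/(-132 - 1*(-36)) = 1/(-132 + 36) = 1/(-96) = -1/96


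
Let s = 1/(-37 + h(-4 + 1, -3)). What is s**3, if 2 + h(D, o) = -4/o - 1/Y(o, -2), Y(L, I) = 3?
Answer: -1/54872 ≈ -1.8224e-5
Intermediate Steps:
h(D, o) = -7/3 - 4/o (h(D, o) = -2 + (-4/o - 1/3) = -2 + (-1/3 - 4/o) = -7/3 - 4/o)
s = -1/38 (s = 1/(-37 + (-7/3 - 4/(-3))) = 1/(-37 + (-7/3 - 4*(-1/3))) = 1/(-37 + (-7/3 + 4/3)) = 1/(-37 - 1) = 1/(-38) = -1/38 ≈ -0.026316)
s**3 = (-1/38)**3 = -1/54872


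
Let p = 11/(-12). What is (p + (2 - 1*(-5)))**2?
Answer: 5329/144 ≈ 37.007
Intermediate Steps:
p = -11/12 (p = 11*(-1/12) = -11/12 ≈ -0.91667)
(p + (2 - 1*(-5)))**2 = (-11/12 + (2 - 1*(-5)))**2 = (-11/12 + (2 + 5))**2 = (-11/12 + 7)**2 = (73/12)**2 = 5329/144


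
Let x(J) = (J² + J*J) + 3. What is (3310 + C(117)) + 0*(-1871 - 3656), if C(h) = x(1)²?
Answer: 3335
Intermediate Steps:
x(J) = 3 + 2*J² (x(J) = (J² + J²) + 3 = 2*J² + 3 = 3 + 2*J²)
C(h) = 25 (C(h) = (3 + 2*1²)² = (3 + 2*1)² = (3 + 2)² = 5² = 25)
(3310 + C(117)) + 0*(-1871 - 3656) = (3310 + 25) + 0*(-1871 - 3656) = 3335 + 0*(-5527) = 3335 + 0 = 3335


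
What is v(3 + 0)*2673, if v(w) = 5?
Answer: 13365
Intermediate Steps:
v(3 + 0)*2673 = 5*2673 = 13365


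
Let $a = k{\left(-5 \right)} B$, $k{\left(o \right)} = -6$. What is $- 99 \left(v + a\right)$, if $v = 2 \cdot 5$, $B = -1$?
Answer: $-1584$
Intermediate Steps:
$a = 6$ ($a = \left(-6\right) \left(-1\right) = 6$)
$v = 10$
$- 99 \left(v + a\right) = - 99 \left(10 + 6\right) = \left(-99\right) 16 = -1584$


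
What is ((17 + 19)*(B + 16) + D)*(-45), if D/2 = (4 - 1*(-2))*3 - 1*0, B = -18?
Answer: 1620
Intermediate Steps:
D = 36 (D = 2*((4 - 1*(-2))*3 - 1*0) = 2*((4 + 2)*3 + 0) = 2*(6*3 + 0) = 2*(18 + 0) = 2*18 = 36)
((17 + 19)*(B + 16) + D)*(-45) = ((17 + 19)*(-18 + 16) + 36)*(-45) = (36*(-2) + 36)*(-45) = (-72 + 36)*(-45) = -36*(-45) = 1620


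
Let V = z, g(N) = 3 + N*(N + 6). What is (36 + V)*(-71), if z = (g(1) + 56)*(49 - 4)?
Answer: -213426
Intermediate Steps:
g(N) = 3 + N*(6 + N)
z = 2970 (z = ((3 + 1² + 6*1) + 56)*(49 - 4) = ((3 + 1 + 6) + 56)*45 = (10 + 56)*45 = 66*45 = 2970)
V = 2970
(36 + V)*(-71) = (36 + 2970)*(-71) = 3006*(-71) = -213426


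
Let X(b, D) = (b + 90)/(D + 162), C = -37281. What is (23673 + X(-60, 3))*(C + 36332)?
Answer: -247124345/11 ≈ -2.2466e+7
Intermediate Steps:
X(b, D) = (90 + b)/(162 + D)
(23673 + X(-60, 3))*(C + 36332) = (23673 + (90 - 60)/(162 + 3))*(-37281 + 36332) = (23673 + 30/165)*(-949) = (23673 + (1/165)*30)*(-949) = (23673 + 2/11)*(-949) = (260405/11)*(-949) = -247124345/11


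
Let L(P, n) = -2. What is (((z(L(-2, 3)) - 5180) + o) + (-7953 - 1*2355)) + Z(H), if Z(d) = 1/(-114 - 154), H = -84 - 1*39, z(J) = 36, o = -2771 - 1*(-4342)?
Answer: -3720109/268 ≈ -13881.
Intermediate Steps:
o = 1571 (o = -2771 + 4342 = 1571)
H = -123 (H = -84 - 39 = -123)
Z(d) = -1/268 (Z(d) = 1/(-268) = -1/268)
(((z(L(-2, 3)) - 5180) + o) + (-7953 - 1*2355)) + Z(H) = (((36 - 5180) + 1571) + (-7953 - 1*2355)) - 1/268 = ((-5144 + 1571) + (-7953 - 2355)) - 1/268 = (-3573 - 10308) - 1/268 = -13881 - 1/268 = -3720109/268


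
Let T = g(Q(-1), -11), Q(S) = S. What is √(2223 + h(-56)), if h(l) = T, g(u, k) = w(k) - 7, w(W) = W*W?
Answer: √2337 ≈ 48.343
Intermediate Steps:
w(W) = W²
g(u, k) = -7 + k² (g(u, k) = k² - 7 = -7 + k²)
T = 114 (T = -7 + (-11)² = -7 + 121 = 114)
h(l) = 114
√(2223 + h(-56)) = √(2223 + 114) = √2337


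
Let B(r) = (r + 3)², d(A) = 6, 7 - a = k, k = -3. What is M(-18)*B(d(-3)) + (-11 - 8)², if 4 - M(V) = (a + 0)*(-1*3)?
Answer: 3115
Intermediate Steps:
a = 10 (a = 7 - 1*(-3) = 7 + 3 = 10)
B(r) = (3 + r)²
M(V) = 34 (M(V) = 4 - (10 + 0)*(-1*3) = 4 - 10*(-3) = 4 - 1*(-30) = 4 + 30 = 34)
M(-18)*B(d(-3)) + (-11 - 8)² = 34*(3 + 6)² + (-11 - 8)² = 34*9² + (-19)² = 34*81 + 361 = 2754 + 361 = 3115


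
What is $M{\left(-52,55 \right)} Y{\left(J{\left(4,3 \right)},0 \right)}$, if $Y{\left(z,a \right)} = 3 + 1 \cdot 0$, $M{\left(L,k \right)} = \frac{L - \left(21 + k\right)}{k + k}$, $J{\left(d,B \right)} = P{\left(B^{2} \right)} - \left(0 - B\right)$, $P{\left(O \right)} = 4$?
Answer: $- \frac{192}{55} \approx -3.4909$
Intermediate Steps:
$J{\left(d,B \right)} = 4 + B$ ($J{\left(d,B \right)} = 4 - \left(0 - B\right) = 4 - - B = 4 + B$)
$M{\left(L,k \right)} = \frac{-21 + L - k}{2 k}$
$Y{\left(z,a \right)} = 3$ ($Y{\left(z,a \right)} = 3 + 0 = 3$)
$M{\left(-52,55 \right)} Y{\left(J{\left(4,3 \right)},0 \right)} = \frac{-21 - 52 - 55}{2 \cdot 55} \cdot 3 = \frac{1}{2} \cdot \frac{1}{55} \left(-21 - 52 - 55\right) 3 = \frac{1}{2} \cdot \frac{1}{55} \left(-128\right) 3 = \left(- \frac{64}{55}\right) 3 = - \frac{192}{55}$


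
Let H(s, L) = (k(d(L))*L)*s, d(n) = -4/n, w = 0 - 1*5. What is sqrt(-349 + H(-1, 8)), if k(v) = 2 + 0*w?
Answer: I*sqrt(365) ≈ 19.105*I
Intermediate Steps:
w = -5 (w = 0 - 5 = -5)
k(v) = 2 (k(v) = 2 + 0*(-5) = 2 + 0 = 2)
H(s, L) = 2*L*s (H(s, L) = (2*L)*s = 2*L*s)
sqrt(-349 + H(-1, 8)) = sqrt(-349 + 2*8*(-1)) = sqrt(-349 - 16) = sqrt(-365) = I*sqrt(365)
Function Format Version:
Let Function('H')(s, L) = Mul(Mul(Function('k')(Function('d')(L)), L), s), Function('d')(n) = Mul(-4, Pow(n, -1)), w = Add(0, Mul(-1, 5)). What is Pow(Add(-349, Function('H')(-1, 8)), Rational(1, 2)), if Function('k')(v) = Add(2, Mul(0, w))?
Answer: Mul(I, Pow(365, Rational(1, 2))) ≈ Mul(19.105, I)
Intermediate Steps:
w = -5 (w = Add(0, -5) = -5)
Function('k')(v) = 2 (Function('k')(v) = Add(2, Mul(0, -5)) = Add(2, 0) = 2)
Function('H')(s, L) = Mul(2, L, s) (Function('H')(s, L) = Mul(Mul(2, L), s) = Mul(2, L, s))
Pow(Add(-349, Function('H')(-1, 8)), Rational(1, 2)) = Pow(Add(-349, Mul(2, 8, -1)), Rational(1, 2)) = Pow(Add(-349, -16), Rational(1, 2)) = Pow(-365, Rational(1, 2)) = Mul(I, Pow(365, Rational(1, 2)))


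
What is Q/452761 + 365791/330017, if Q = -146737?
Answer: 117190194422/149418826937 ≈ 0.78431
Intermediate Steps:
Q/452761 + 365791/330017 = -146737/452761 + 365791/330017 = 117190194422/149418826937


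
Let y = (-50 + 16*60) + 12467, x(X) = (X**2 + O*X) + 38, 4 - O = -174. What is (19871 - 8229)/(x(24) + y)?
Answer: 11642/18263 ≈ 0.63746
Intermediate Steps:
O = 178 (O = 4 - 1*(-174) = 4 + 174 = 178)
x(X) = 38 + X**2 + 178*X (x(X) = (X**2 + 178*X) + 38 = 38 + X**2 + 178*X)
y = 13377 (y = (-50 + 960) + 12467 = 910 + 12467 = 13377)
(19871 - 8229)/(x(24) + y) = (19871 - 8229)/((38 + 24**2 + 178*24) + 13377) = 11642/((38 + 576 + 4272) + 13377) = 11642/(4886 + 13377) = 11642/18263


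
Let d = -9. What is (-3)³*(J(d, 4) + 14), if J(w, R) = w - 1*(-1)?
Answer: -162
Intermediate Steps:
J(w, R) = 1 + w (J(w, R) = w + 1 = 1 + w)
(-3)³*(J(d, 4) + 14) = (-3)³*((1 - 9) + 14) = -27*(-8 + 14) = -27*6 = -162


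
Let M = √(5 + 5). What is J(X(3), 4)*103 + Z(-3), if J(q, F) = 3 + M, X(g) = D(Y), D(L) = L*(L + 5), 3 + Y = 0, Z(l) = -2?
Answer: 307 + 103*√10 ≈ 632.71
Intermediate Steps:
M = √10 ≈ 3.1623
Y = -3 (Y = -3 + 0 = -3)
D(L) = L*(5 + L)
X(g) = -6 (X(g) = -3*(5 - 3) = -3*2 = -6)
J(q, F) = 3 + √10
J(X(3), 4)*103 + Z(-3) = (3 + √10)*103 - 2 = (309 + 103*√10) - 2 = 307 + 103*√10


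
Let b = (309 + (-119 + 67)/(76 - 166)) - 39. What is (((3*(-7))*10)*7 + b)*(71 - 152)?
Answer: 485766/5 ≈ 97153.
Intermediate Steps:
b = 12176/45 (b = (309 - 52/(-90)) - 39 = (309 - 52*(-1/90)) - 39 = (309 + 26/45) - 39 = 13931/45 - 39 = 12176/45 ≈ 270.58)
(((3*(-7))*10)*7 + b)*(71 - 152) = (((3*(-7))*10)*7 + 12176/45)*(71 - 152) = (-21*10*7 + 12176/45)*(-81) = (-210*7 + 12176/45)*(-81) = (-1470 + 12176/45)*(-81) = -53974/45*(-81) = 485766/5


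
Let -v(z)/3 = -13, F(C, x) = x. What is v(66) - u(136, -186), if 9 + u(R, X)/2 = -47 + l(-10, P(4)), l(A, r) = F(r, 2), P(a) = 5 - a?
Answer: 147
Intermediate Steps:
v(z) = 39 (v(z) = -3*(-13) = 39)
l(A, r) = 2
u(R, X) = -108 (u(R, X) = -18 + 2*(-47 + 2) = -18 + 2*(-45) = -18 - 90 = -108)
v(66) - u(136, -186) = 39 - 1*(-108) = 39 + 108 = 147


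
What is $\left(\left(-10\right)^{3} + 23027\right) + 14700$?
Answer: $36727$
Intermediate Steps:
$\left(\left(-10\right)^{3} + 23027\right) + 14700 = \left(-1000 + 23027\right) + 14700 = 22027 + 14700 = 36727$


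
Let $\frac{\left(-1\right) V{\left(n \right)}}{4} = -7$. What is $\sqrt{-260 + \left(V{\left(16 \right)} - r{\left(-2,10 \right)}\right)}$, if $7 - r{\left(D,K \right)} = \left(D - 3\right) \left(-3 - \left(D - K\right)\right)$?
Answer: $2 i \sqrt{71} \approx 16.852 i$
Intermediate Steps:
$V{\left(n \right)} = 28$ ($V{\left(n \right)} = \left(-4\right) \left(-7\right) = 28$)
$r{\left(D,K \right)} = 7 - \left(-3 + D\right) \left(-3 + K - D\right)$ ($r{\left(D,K \right)} = 7 - \left(D - 3\right) \left(-3 - \left(D - K\right)\right) = 7 - \left(-3 + D\right) \left(-3 + K - D\right)$)
$\sqrt{-260 + \left(V{\left(16 \right)} - r{\left(-2,10 \right)}\right)} = \sqrt{-260 - \left(-26 + 30 - \left(-2\right) 10\right)} = \sqrt{-260 + \left(28 - \left(-2 + 4 + 30 + 20\right)\right)} = \sqrt{-260 + \left(28 - 52\right)} = \sqrt{-260 - 24} = \sqrt{-284} = 2 i \sqrt{71}$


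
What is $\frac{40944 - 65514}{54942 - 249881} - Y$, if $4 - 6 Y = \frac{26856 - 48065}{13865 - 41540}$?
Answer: $- \frac{13365437549}{32369620950} \approx -0.4129$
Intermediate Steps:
$Y = \frac{89491}{166050}$ ($Y = \frac{2}{3} - \frac{\left(26856 - 48065\right) \frac{1}{13865 - 41540}}{6} = \frac{2}{3} - \frac{\left(-21209\right) \frac{1}{-27675}}{6} = \frac{2}{3} - \frac{\left(-21209\right) \left(- \frac{1}{27675}\right)}{6} = \frac{2}{3} - \frac{21209}{166050} = \frac{89491}{166050} \approx 0.53894$)
$\frac{40944 - 65514}{54942 - 249881} - Y = \frac{40944 - 65514}{54942 - 249881} - \frac{89491}{166050} = - \frac{24570}{-194939} - \frac{89491}{166050} = \left(-24570\right) \left(- \frac{1}{194939}\right) - \frac{89491}{166050} = \frac{24570}{194939} - \frac{89491}{166050} = - \frac{13365437549}{32369620950}$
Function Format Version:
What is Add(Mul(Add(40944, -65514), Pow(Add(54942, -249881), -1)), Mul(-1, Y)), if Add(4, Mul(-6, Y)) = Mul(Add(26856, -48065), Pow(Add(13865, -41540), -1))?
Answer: Rational(-13365437549, 32369620950) ≈ -0.41290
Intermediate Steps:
Y = Rational(89491, 166050) (Y = Add(Rational(2, 3), Mul(Rational(-1, 6), Mul(Add(26856, -48065), Pow(Add(13865, -41540), -1)))) = Add(Rational(2, 3), Mul(Rational(-1, 6), Mul(-21209, Pow(-27675, -1)))) = Add(Rational(2, 3), Mul(Rational(-1, 6), Mul(-21209, Rational(-1, 27675)))) = Add(Rational(2, 3), Mul(Rational(-1, 6), Rational(21209, 27675))) = Add(Rational(2, 3), Rational(-21209, 166050)) = Rational(89491, 166050) ≈ 0.53894)
Add(Mul(Add(40944, -65514), Pow(Add(54942, -249881), -1)), Mul(-1, Y)) = Add(Mul(Add(40944, -65514), Pow(Add(54942, -249881), -1)), Mul(-1, Rational(89491, 166050))) = Add(Mul(-24570, Pow(-194939, -1)), Rational(-89491, 166050)) = Add(Mul(-24570, Rational(-1, 194939)), Rational(-89491, 166050)) = Add(Rational(24570, 194939), Rational(-89491, 166050)) = Rational(-13365437549, 32369620950)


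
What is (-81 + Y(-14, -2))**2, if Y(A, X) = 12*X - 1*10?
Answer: 13225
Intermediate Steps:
Y(A, X) = -10 + 12*X (Y(A, X) = 12*X - 10 = -10 + 12*X)
(-81 + Y(-14, -2))**2 = (-81 + (-10 + 12*(-2)))**2 = (-81 + (-10 - 24))**2 = (-81 - 34)**2 = (-115)**2 = 13225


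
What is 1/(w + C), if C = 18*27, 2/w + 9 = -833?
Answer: 421/204605 ≈ 0.0020576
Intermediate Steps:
w = -1/421 (w = 2/(-9 - 833) = 2/(-842) = 2*(-1/842) = -1/421 ≈ -0.0023753)
C = 486
1/(w + C) = 1/(-1/421 + 486) = 1/(204605/421) = 421/204605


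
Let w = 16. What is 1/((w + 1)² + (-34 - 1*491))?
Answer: -1/236 ≈ -0.0042373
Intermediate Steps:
1/((w + 1)² + (-34 - 1*491)) = 1/((16 + 1)² + (-34 - 1*491)) = 1/(17² + (-34 - 491)) = 1/(289 - 525) = 1/(-236) = -1/236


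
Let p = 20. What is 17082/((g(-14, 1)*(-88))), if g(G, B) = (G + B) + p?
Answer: -8541/308 ≈ -27.731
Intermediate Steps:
g(G, B) = 20 + B + G (g(G, B) = (G + B) + 20 = (B + G) + 20 = 20 + B + G)
17082/((g(-14, 1)*(-88))) = 17082/(((20 + 1 - 14)*(-88))) = 17082/((7*(-88))) = 17082/(-616) = 17082*(-1/616) = -8541/308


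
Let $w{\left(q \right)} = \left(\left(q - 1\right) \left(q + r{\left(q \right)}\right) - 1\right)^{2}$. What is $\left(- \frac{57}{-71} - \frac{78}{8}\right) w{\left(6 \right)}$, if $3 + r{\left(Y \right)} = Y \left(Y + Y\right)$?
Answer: $- \frac{88856229}{71} \approx -1.2515 \cdot 10^{6}$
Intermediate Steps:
$r{\left(Y \right)} = -3 + 2 Y^{2}$ ($r{\left(Y \right)} = -3 + Y \left(Y + Y\right) = -3 + Y 2 Y = -3 + 2 Y^{2}$)
$w{\left(q \right)} = \left(-1 + \left(-1 + q\right) \left(-3 + q + 2 q^{2}\right)\right)^{2}$ ($w{\left(q \right)} = \left(\left(q - 1\right) \left(q + \left(-3 + 2 q^{2}\right)\right) - 1\right)^{2} = \left(\left(-1 + q\right) \left(-3 + q + 2 q^{2}\right) - 1\right)^{2} = \left(-1 + \left(-1 + q\right) \left(-3 + q + 2 q^{2}\right)\right)^{2}$)
$\left(- \frac{57}{-71} - \frac{78}{8}\right) w{\left(6 \right)} = \left(- \frac{57}{-71} - \frac{78}{8}\right) \left(-2 + 6^{2} - 2 \cdot 6^{3} + 4 \cdot 6\right)^{2} = \left(\left(-57\right) \left(- \frac{1}{71}\right) - \frac{39}{4}\right) \left(-2 + 36 - 432 + 24\right)^{2} = \left(\frac{57}{71} - \frac{39}{4}\right) \left(-2 + 36 - 432 + 24\right)^{2} = - \frac{2541 \left(-374\right)^{2}}{284} = \left(- \frac{2541}{284}\right) 139876 = - \frac{88856229}{71}$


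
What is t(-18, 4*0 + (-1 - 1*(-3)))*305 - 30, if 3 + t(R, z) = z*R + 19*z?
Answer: -335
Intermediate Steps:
t(R, z) = -3 + 19*z + R*z (t(R, z) = -3 + (z*R + 19*z) = -3 + (R*z + 19*z) = -3 + (19*z + R*z) = -3 + 19*z + R*z)
t(-18, 4*0 + (-1 - 1*(-3)))*305 - 30 = (-3 + 19*(4*0 + (-1 - 1*(-3))) - 18*(4*0 + (-1 - 1*(-3))))*305 - 30 = (-3 + 19*(0 + (-1 + 3)) - 18*(0 + (-1 + 3)))*305 - 30 = (-3 + 19*(0 + 2) - 18*(0 + 2))*305 - 30 = (-3 + 19*2 - 18*2)*305 - 30 = (-3 + 38 - 36)*305 - 30 = -1*305 - 30 = -305 - 30 = -335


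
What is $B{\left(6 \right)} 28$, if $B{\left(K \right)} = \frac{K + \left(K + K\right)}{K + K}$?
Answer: $42$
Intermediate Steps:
$B{\left(K \right)} = \frac{3}{2}$ ($B{\left(K \right)} = \frac{K + 2 K}{2 K} = 3 K \frac{1}{2 K} = \frac{3}{2}$)
$B{\left(6 \right)} 28 = \frac{3}{2} \cdot 28 = 42$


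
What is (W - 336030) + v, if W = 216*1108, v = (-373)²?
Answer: 42427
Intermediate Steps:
v = 139129
W = 239328
(W - 336030) + v = (239328 - 336030) + 139129 = -96702 + 139129 = 42427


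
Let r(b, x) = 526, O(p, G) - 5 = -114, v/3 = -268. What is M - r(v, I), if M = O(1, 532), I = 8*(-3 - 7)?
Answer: -635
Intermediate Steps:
v = -804 (v = 3*(-268) = -804)
O(p, G) = -109 (O(p, G) = 5 - 114 = -109)
I = -80 (I = 8*(-10) = -80)
M = -109
M - r(v, I) = -109 - 1*526 = -109 - 526 = -635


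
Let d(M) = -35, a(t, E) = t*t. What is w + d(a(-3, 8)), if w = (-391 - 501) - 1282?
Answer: -2209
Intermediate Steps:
a(t, E) = t**2
w = -2174 (w = -892 - 1282 = -2174)
w + d(a(-3, 8)) = -2174 - 35 = -2209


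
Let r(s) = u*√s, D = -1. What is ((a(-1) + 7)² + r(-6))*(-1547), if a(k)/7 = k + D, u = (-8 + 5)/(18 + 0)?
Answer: -75803 + 1547*I*√6/6 ≈ -75803.0 + 631.56*I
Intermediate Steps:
u = -⅙ (u = -3/18 = -3*1/18 = -⅙ ≈ -0.16667)
a(k) = -7 + 7*k (a(k) = 7*(k - 1) = 7*(-1 + k) = -7 + 7*k)
r(s) = -√s/6
((a(-1) + 7)² + r(-6))*(-1547) = (((-7 + 7*(-1)) + 7)² - I*√6/6)*(-1547) = (((-7 - 7) + 7)² - I*√6/6)*(-1547) = ((-14 + 7)² - I*√6/6)*(-1547) = ((-7)² - I*√6/6)*(-1547) = (49 - I*√6/6)*(-1547) = -75803 + 1547*I*√6/6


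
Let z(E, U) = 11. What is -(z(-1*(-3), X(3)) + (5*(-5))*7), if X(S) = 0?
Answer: 164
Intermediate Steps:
-(z(-1*(-3), X(3)) + (5*(-5))*7) = -(11 + (5*(-5))*7) = -(11 - 25*7) = -(11 - 175) = -1*(-164) = 164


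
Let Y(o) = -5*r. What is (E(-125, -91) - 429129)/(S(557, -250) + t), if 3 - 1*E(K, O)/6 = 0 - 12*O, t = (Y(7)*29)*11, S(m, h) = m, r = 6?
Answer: 435663/9013 ≈ 48.337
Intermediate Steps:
Y(o) = -30 (Y(o) = -5*6 = -30)
t = -9570 (t = -30*29*11 = -870*11 = -9570)
E(K, O) = 18 + 72*O (E(K, O) = 18 - 6*(0 - 12*O) = 18 - (-72)*O = 18 + 72*O)
(E(-125, -91) - 429129)/(S(557, -250) + t) = ((18 + 72*(-91)) - 429129)/(557 - 9570) = ((18 - 6552) - 429129)/(-9013) = (-6534 - 429129)*(-1/9013) = -435663*(-1/9013) = 435663/9013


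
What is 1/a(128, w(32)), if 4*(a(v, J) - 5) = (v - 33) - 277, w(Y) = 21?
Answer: -2/81 ≈ -0.024691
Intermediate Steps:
a(v, J) = -145/2 + v/4 (a(v, J) = 5 + ((v - 33) - 277)/4 = 5 + ((-33 + v) - 277)/4 = 5 + (-310 + v)/4 = 5 + (-155/2 + v/4) = -145/2 + v/4)
1/a(128, w(32)) = 1/(-145/2 + (¼)*128) = 1/(-145/2 + 32) = 1/(-81/2) = -2/81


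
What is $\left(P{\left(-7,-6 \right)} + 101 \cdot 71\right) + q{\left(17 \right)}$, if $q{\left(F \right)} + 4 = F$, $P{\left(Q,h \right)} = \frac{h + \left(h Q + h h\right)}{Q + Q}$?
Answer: $\frac{50252}{7} \approx 7178.9$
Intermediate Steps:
$P{\left(Q,h \right)} = \frac{h + h^{2} + Q h}{2 Q}$ ($P{\left(Q,h \right)} = \frac{h + \left(Q h + h^{2}\right)}{2 Q} = \left(h + \left(h^{2} + Q h\right)\right) \frac{1}{2 Q} = \left(h + h^{2} + Q h\right) \frac{1}{2 Q} = \frac{h + h^{2} + Q h}{2 Q}$)
$q{\left(F \right)} = -4 + F$
$\left(P{\left(-7,-6 \right)} + 101 \cdot 71\right) + q{\left(17 \right)} = \left(\frac{1}{2} \left(-6\right) \frac{1}{-7} \left(1 - 7 - 6\right) + 101 \cdot 71\right) + \left(-4 + 17\right) = \left(\frac{1}{2} \left(-6\right) \left(- \frac{1}{7}\right) \left(-12\right) + 7171\right) + 13 = \left(- \frac{36}{7} + 7171\right) + 13 = \frac{50161}{7} + 13 = \frac{50252}{7}$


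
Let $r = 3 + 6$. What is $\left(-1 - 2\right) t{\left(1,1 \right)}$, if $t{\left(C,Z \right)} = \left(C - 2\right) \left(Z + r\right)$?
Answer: $30$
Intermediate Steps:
$r = 9$
$t{\left(C,Z \right)} = \left(-2 + C\right) \left(9 + Z\right)$ ($t{\left(C,Z \right)} = \left(C - 2\right) \left(Z + 9\right) = \left(-2 + C\right) \left(9 + Z\right)$)
$\left(-1 - 2\right) t{\left(1,1 \right)} = \left(-1 - 2\right) \left(-18 - 2 + 9 \cdot 1 + 1 \cdot 1\right) = \left(-1 + \left(2 - 4\right)\right) \left(-18 - 2 + 9 + 1\right) = \left(-1 - 2\right) \left(-10\right) = \left(-3\right) \left(-10\right) = 30$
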